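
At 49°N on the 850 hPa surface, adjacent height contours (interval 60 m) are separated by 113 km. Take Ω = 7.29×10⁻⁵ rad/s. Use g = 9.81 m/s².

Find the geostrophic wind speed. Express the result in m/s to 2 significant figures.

Coriolis parameter at 49°N:
f = 2Ω sin φ = 2 × 7.29×10⁻⁵ × sin 49° = 1.10×10⁻⁴ s⁻¹
Height gradient: |∂Z/∂n| = 60 m / 113000 m = 5.31×10⁻⁴
On a pressure surface, geostrophic balance gives V_g = (g/f)|∂Z/∂n|:
V_g = 9.81 × 5.31×10⁻⁴ / 1.10×10⁻⁴ = 47.3 m/s

47 m/s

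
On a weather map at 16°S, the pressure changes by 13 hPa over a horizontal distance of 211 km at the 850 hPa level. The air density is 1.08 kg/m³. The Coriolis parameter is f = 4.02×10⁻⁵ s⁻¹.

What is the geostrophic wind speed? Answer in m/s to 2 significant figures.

Pressure gradient: |∂P/∂n| = 1300 Pa / 211000 m = 6.16×10⁻³ Pa/m
Geostrophic balance (pressure-gradient force = Coriolis force):
V_g = (1/(fρ)) |∂P/∂n| = 6.16×10⁻³ / (4.02×10⁻⁵ × 1.08) = 142 m/s

140 m/s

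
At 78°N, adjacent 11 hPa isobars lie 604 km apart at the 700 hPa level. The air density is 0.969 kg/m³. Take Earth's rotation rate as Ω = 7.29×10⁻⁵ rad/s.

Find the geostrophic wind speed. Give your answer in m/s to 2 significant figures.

13 m/s

Coriolis parameter at 78°N:
f = 2Ω sin φ = 2 × 7.29×10⁻⁵ × sin 78° = 1.43×10⁻⁴ s⁻¹
Pressure gradient: |∂P/∂n| = 1100 Pa / 604000 m = 1.82×10⁻³ Pa/m
Geostrophic balance (pressure-gradient force = Coriolis force):
V_g = (1/(fρ)) |∂P/∂n| = 1.82×10⁻³ / (1.43×10⁻⁴ × 0.969) = 13.2 m/s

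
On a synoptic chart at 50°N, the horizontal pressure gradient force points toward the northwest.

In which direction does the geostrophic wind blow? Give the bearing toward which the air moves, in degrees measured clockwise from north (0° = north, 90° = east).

The pressure-gradient force points toward the northwest (bearing 315°).
Geostrophic balance: in the Northern Hemisphere the Coriolis force deflects motion to the right, so the geostrophic wind blows 90° to the right of the pressure-gradient force (low pressure on the left).
Rotating 315° by 90° clockwise gives 045° — the wind blows toward the northeast.

045°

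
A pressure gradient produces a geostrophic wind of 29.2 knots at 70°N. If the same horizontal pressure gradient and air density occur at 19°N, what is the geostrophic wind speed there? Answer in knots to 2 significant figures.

With the same pressure gradient and density, V_g ∝ 1/f ∝ 1/sin φ.
V₂ = V₁ · sin φ₁ / sin φ₂ = 29.2 × sin 70° / sin 19°
V₂ = 29.2 × 0.9397/0.3256 = 84 knots

84 knots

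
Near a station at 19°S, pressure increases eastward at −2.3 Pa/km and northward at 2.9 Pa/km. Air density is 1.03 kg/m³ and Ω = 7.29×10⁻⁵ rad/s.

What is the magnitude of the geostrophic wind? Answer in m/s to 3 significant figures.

Coriolis parameter at 19°S:
f = 2Ω sin φ = 2 × 7.29×10⁻⁵ × sin 19° = 4.75×10⁻⁵ s⁻¹
In the Southern Hemisphere f is negative: f = −4.75×10⁻⁵ s⁻¹.
Component geostrophic relations (x east, y north):
u_g = −(1/(fρ)) ∂P/∂y,  v_g = (1/(fρ)) ∂P/∂x
u_g = −(2.9×10⁻³)/(−4.75×10⁻⁵ × 1.03) = 59.3 m/s;  v_g = (−2.3×10⁻³)/(−4.75×10⁻⁵ × 1.03) = 47.0 m/s
|V_g| = √(u_g² + v_g²) = 75.7 m/s

75.7 m/s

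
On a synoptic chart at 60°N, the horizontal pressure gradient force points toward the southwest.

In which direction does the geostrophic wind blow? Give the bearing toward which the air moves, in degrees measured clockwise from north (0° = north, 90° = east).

The pressure-gradient force points toward the southwest (bearing 225°).
Geostrophic balance: in the Northern Hemisphere the Coriolis force deflects motion to the right, so the geostrophic wind blows 90° to the right of the pressure-gradient force (low pressure on the left).
Rotating 225° by 90° clockwise gives 315° — the wind blows toward the northwest.

315°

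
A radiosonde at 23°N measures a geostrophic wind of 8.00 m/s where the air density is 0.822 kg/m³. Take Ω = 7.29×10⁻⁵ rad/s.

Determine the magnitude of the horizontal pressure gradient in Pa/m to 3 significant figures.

Coriolis parameter at 23°N:
f = 2Ω sin φ = 2 × 7.29×10⁻⁵ × sin 23° = 5.70×10⁻⁵ s⁻¹
Geostrophic balance rearranged: |∂P/∂n| = f ρ V_g
|∂P/∂n| = 5.70×10⁻⁵ × 0.822 × 8.00 = 3.75×10⁻⁴ Pa/m

3.75×10⁻⁴ Pa/m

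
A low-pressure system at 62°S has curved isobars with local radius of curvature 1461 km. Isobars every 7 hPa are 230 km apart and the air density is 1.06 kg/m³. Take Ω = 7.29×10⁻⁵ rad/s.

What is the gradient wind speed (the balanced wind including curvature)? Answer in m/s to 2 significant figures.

Coriolis parameter at 62°S:
f = 2Ω sin φ = 2 × 7.29×10⁻⁵ × sin 62° = 1.29×10⁻⁴ s⁻¹
Pressure gradient: |∂P/∂n| = 700 Pa / 230000 m = 3.04×10⁻³ Pa/m
Geostrophic speed: V_g = |∂P/∂n|/(fρ) = 3.04×10⁻³/(1.29×10⁻⁴ × 1.06) = 22.3 m/s
Around a low, centrifugal force acts outward with Coriolis, so pressure-gradient force balances both:
(1/ρ)|∂P/∂n| = fV + V²/R  →  V² + fR·V − fR·V_g = 0
With fR = 1.29×10⁻⁴ × 1461×10³ m = 188 m/s:
V = [−fR + √((fR)² + 4 fR V_g)]/2 = [−188 + √(188² + 4×188×22.3)]/2 = 20.1 m/s
Subgeostrophic (V < V_g = 22.3 m/s), as expected around a low.

20 m/s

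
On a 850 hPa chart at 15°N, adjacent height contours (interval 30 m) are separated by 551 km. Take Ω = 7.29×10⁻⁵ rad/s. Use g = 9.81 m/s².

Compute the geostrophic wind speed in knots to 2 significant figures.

Coriolis parameter at 15°N:
f = 2Ω sin φ = 2 × 7.29×10⁻⁵ × sin 15° = 3.77×10⁻⁵ s⁻¹
Height gradient: |∂Z/∂n| = 30 m / 551000 m = 5.44×10⁻⁵
On a pressure surface, geostrophic balance gives V_g = (g/f)|∂Z/∂n|:
V_g = 9.81 × 5.44×10⁻⁵ / 3.77×10⁻⁵ = 14.2 m/s
Converting: 14.2 m/s × 1.944 = 28 knots

28 knots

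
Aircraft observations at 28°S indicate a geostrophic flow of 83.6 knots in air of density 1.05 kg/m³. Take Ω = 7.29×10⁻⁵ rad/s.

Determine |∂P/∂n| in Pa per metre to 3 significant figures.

3.09×10⁻³ Pa/m

Coriolis parameter at 28°S:
f = 2Ω sin φ = 2 × 7.29×10⁻⁵ × sin 28° = 6.84×10⁻⁵ s⁻¹
Wind speed in SI: 83.6 knots = 43.0 m/s
Geostrophic balance rearranged: |∂P/∂n| = f ρ V_g
|∂P/∂n| = 6.84×10⁻⁵ × 1.05 × 43.0 = 3.09×10⁻³ Pa/m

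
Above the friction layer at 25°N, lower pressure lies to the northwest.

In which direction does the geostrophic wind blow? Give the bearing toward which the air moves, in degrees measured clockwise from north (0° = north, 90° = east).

045°

The pressure-gradient force points toward the northwest (bearing 315°).
Geostrophic balance: in the Northern Hemisphere the Coriolis force deflects motion to the right, so the geostrophic wind blows 90° to the right of the pressure-gradient force (low pressure on the left).
Rotating 315° by 90° clockwise gives 045° — the wind blows toward the northeast.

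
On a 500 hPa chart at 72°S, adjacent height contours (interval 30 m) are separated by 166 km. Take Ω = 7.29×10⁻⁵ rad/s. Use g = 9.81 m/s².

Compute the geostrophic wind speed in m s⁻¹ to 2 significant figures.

Coriolis parameter at 72°S:
f = 2Ω sin φ = 2 × 7.29×10⁻⁵ × sin 72° = 1.39×10⁻⁴ s⁻¹
Height gradient: |∂Z/∂n| = 30 m / 166000 m = 1.81×10⁻⁴
On a pressure surface, geostrophic balance gives V_g = (g/f)|∂Z/∂n|:
V_g = 9.81 × 1.81×10⁻⁴ / 1.39×10⁻⁴ = 12.8 m/s

13 m s⁻¹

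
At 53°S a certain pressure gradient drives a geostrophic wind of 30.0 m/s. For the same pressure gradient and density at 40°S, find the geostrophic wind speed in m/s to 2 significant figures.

37 m/s

With the same pressure gradient and density, V_g ∝ 1/f ∝ 1/sin φ.
V₂ = V₁ · sin φ₁ / sin φ₂ = 30.0 × sin 53° / sin 40°
V₂ = 30.0 × 0.7986/0.6428 = 37 m/s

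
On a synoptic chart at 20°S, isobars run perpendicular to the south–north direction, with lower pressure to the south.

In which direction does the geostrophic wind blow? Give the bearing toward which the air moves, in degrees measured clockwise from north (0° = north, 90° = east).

The pressure-gradient force points toward the south (bearing 180°).
Geostrophic balance: in the Southern Hemisphere the Coriolis force deflects motion to the left, so the geostrophic wind blows 90° to the left of the pressure-gradient force (low pressure on the right).
Rotating 180° by 90° counterclockwise gives 090° — the wind blows toward the east.

090°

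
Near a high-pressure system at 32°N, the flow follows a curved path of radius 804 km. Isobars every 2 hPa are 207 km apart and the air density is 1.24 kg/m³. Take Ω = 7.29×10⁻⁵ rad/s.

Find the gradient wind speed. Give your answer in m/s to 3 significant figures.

12.7 m/s

Coriolis parameter at 32°N:
f = 2Ω sin φ = 2 × 7.29×10⁻⁵ × sin 32° = 7.73×10⁻⁵ s⁻¹
Pressure gradient: |∂P/∂n| = 200 Pa / 207000 m = 9.66×10⁻⁴ Pa/m
Geostrophic speed: V_g = |∂P/∂n|/(fρ) = 9.66×10⁻⁴/(7.73×10⁻⁵ × 1.24) = 10.1 m/s
Around a high, pressure-gradient force acts outward with centrifugal, so Coriolis balances both:
fV = (1/ρ)|∂P/∂n| + V²/R  →  V² − fR·V + fR·V_g = 0
With fR = 7.73×10⁻⁵ × 804×10³ m = 62.1 m/s:
V = [fR − √((fR)² − 4 fR V_g)]/2 = [62.1 − √(62.1² − 4×62.1×10.1)]/2 = 12.7 m/s
Supergeostrophic (V > V_g = 10.1 m/s), as expected around a high.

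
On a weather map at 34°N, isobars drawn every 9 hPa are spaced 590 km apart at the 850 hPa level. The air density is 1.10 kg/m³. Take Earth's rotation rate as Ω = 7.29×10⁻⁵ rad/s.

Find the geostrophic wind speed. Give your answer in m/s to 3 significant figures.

17.0 m/s

Coriolis parameter at 34°N:
f = 2Ω sin φ = 2 × 7.29×10⁻⁵ × sin 34° = 8.15×10⁻⁵ s⁻¹
Pressure gradient: |∂P/∂n| = 900 Pa / 590000 m = 1.53×10⁻³ Pa/m
Geostrophic balance (pressure-gradient force = Coriolis force):
V_g = (1/(fρ)) |∂P/∂n| = 1.53×10⁻³ / (8.15×10⁻⁵ × 1.10) = 17.0 m/s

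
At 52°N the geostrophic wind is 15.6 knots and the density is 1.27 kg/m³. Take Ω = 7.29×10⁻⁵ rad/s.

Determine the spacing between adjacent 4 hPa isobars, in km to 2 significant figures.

340 km

Coriolis parameter at 52°N:
f = 2Ω sin φ = 2 × 7.29×10⁻⁵ × sin 52° = 1.15×10⁻⁴ s⁻¹
Wind speed in SI: 15.6 knots = 8.03 m/s
Geostrophic balance rearranged: |∂P/∂n| = f ρ V_g
|∂P/∂n| = 1.15×10⁻⁴ × 1.27 × 8.03 = 1.17×10⁻³ Pa/m
Isobar spacing: Δn = ΔP/|∂P/∂n| = 400 Pa / 1.17×10⁻³ Pa/m = 341589 m ≈ 340 km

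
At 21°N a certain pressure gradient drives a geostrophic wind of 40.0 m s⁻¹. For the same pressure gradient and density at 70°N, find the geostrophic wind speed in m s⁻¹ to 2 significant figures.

15 m s⁻¹

With the same pressure gradient and density, V_g ∝ 1/f ∝ 1/sin φ.
V₂ = V₁ · sin φ₁ / sin φ₂ = 40.0 × sin 21° / sin 70°
V₂ = 40.0 × 0.3584/0.9397 = 15 m s⁻¹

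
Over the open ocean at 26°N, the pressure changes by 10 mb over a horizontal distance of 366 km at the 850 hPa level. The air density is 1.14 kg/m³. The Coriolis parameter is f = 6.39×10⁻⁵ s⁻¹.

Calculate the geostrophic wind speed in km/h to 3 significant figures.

135 km/h

Pressure gradient: |∂P/∂n| = 1000 Pa / 366000 m = 2.73×10⁻³ Pa/m
Geostrophic balance (pressure-gradient force = Coriolis force):
V_g = (1/(fρ)) |∂P/∂n| = 2.73×10⁻³ / (6.39×10⁻⁵ × 1.14) = 37.5 m/s
Converting: 37.5 m/s × 3.6 = 135 km/h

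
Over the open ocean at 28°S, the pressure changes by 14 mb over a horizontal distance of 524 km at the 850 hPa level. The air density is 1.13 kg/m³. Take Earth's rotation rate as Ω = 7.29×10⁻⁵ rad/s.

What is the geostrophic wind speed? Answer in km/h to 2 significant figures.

120 km/h

Coriolis parameter at 28°S:
f = 2Ω sin φ = 2 × 7.29×10⁻⁵ × sin 28° = 6.84×10⁻⁵ s⁻¹
Pressure gradient: |∂P/∂n| = 1400 Pa / 524000 m = 2.67×10⁻³ Pa/m
Geostrophic balance (pressure-gradient force = Coriolis force):
V_g = (1/(fρ)) |∂P/∂n| = 2.67×10⁻³ / (6.84×10⁻⁵ × 1.13) = 34.5 m/s
Converting: 34.5 m/s × 3.6 = 120 km/h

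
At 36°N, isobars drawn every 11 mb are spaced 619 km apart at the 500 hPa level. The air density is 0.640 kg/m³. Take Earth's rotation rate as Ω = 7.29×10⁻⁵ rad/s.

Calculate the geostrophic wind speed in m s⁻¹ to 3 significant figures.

Coriolis parameter at 36°N:
f = 2Ω sin φ = 2 × 7.29×10⁻⁵ × sin 36° = 8.57×10⁻⁵ s⁻¹
Pressure gradient: |∂P/∂n| = 1100 Pa / 619000 m = 1.78×10⁻³ Pa/m
Geostrophic balance (pressure-gradient force = Coriolis force):
V_g = (1/(fρ)) |∂P/∂n| = 1.78×10⁻³ / (8.57×10⁻⁵ × 0.640) = 32.4 m/s

32.4 m s⁻¹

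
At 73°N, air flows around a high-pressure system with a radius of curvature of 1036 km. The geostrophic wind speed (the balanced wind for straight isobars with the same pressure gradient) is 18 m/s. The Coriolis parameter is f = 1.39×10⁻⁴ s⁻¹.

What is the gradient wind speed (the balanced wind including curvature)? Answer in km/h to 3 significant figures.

75.9 km/h

Around a high, pressure-gradient force acts outward with centrifugal, so Coriolis balances both:
fV = (1/ρ)|∂P/∂n| + V²/R  →  V² − fR·V + fR·V_g = 0
With fR = 1.39×10⁻⁴ × 1036×10³ m = 144 m/s:
V = [fR − √((fR)² − 4 fR V_g)]/2 = [144 − √(144² − 4×144×18)]/2 = 21.1 m/s
Supergeostrophic (V > V_g = 18 m/s), as expected around a high.
Converting: 21.1 m/s × 3.6 = 75.9 km/h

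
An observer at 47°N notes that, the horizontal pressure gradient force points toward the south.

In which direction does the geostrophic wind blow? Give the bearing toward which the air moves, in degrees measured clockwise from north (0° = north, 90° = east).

The pressure-gradient force points toward the south (bearing 180°).
Geostrophic balance: in the Northern Hemisphere the Coriolis force deflects motion to the right, so the geostrophic wind blows 90° to the right of the pressure-gradient force (low pressure on the left).
Rotating 180° by 90° clockwise gives 270° — the wind blows toward the west.

270°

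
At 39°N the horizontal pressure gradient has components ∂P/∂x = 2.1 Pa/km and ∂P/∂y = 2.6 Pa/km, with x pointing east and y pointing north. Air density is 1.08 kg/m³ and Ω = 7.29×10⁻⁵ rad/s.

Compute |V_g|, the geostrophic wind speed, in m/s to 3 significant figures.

Coriolis parameter at 39°N:
f = 2Ω sin φ = 2 × 7.29×10⁻⁵ × sin 39° = 9.18×10⁻⁵ s⁻¹
Component geostrophic relations (x east, y north):
u_g = −(1/(fρ)) ∂P/∂y,  v_g = (1/(fρ)) ∂P/∂x
u_g = −(2.6×10⁻³)/(9.18×10⁻⁵ × 1.08) = −26.2 m/s;  v_g = (2.1×10⁻³)/(9.18×10⁻⁵ × 1.08) = 21.2 m/s
|V_g| = √(u_g² + v_g²) = 33.7 m/s

33.7 m/s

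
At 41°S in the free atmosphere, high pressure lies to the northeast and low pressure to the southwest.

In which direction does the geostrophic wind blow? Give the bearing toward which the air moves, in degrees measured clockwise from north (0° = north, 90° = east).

The pressure-gradient force points toward the southwest (bearing 225°).
Geostrophic balance: in the Southern Hemisphere the Coriolis force deflects motion to the left, so the geostrophic wind blows 90° to the left of the pressure-gradient force (low pressure on the right).
Rotating 225° by 90° counterclockwise gives 135° — the wind blows toward the southeast.

135°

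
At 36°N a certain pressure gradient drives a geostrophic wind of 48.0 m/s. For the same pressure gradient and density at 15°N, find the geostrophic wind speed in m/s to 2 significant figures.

With the same pressure gradient and density, V_g ∝ 1/f ∝ 1/sin φ.
V₂ = V₁ · sin φ₁ / sin φ₂ = 48.0 × sin 36° / sin 15°
V₂ = 48.0 × 0.5878/0.2588 = 110 m/s

110 m/s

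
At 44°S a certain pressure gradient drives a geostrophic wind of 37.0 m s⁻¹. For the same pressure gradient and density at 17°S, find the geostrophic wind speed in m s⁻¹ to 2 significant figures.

88 m s⁻¹

With the same pressure gradient and density, V_g ∝ 1/f ∝ 1/sin φ.
V₂ = V₁ · sin φ₁ / sin φ₂ = 37.0 × sin 44° / sin 17°
V₂ = 37.0 × 0.6947/0.2924 = 88 m s⁻¹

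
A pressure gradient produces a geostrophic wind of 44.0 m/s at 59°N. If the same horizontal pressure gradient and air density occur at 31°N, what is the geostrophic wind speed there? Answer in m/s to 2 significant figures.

With the same pressure gradient and density, V_g ∝ 1/f ∝ 1/sin φ.
V₂ = V₁ · sin φ₁ / sin φ₂ = 44.0 × sin 59° / sin 31°
V₂ = 44.0 × 0.8572/0.5150 = 73 m/s

73 m/s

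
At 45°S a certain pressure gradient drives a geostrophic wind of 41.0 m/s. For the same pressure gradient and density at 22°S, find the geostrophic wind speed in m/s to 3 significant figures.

77.4 m/s

With the same pressure gradient and density, V_g ∝ 1/f ∝ 1/sin φ.
V₂ = V₁ · sin φ₁ / sin φ₂ = 41.0 × sin 45° / sin 22°
V₂ = 41.0 × 0.7071/0.3746 = 77.4 m/s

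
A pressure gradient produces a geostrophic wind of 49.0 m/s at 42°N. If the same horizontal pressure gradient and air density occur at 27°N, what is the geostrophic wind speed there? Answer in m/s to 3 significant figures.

72.2 m/s

With the same pressure gradient and density, V_g ∝ 1/f ∝ 1/sin φ.
V₂ = V₁ · sin φ₁ / sin φ₂ = 49.0 × sin 42° / sin 27°
V₂ = 49.0 × 0.6691/0.4540 = 72.2 m/s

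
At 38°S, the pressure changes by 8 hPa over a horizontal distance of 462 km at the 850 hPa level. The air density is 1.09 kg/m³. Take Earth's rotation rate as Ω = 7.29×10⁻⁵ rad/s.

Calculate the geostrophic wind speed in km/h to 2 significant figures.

Coriolis parameter at 38°S:
f = 2Ω sin φ = 2 × 7.29×10⁻⁵ × sin 38° = 8.98×10⁻⁵ s⁻¹
Pressure gradient: |∂P/∂n| = 800 Pa / 462000 m = 1.73×10⁻³ Pa/m
Geostrophic balance (pressure-gradient force = Coriolis force):
V_g = (1/(fρ)) |∂P/∂n| = 1.73×10⁻³ / (8.98×10⁻⁵ × 1.09) = 17.7 m/s
Converting: 17.7 m/s × 3.6 = 64 km/h

64 km/h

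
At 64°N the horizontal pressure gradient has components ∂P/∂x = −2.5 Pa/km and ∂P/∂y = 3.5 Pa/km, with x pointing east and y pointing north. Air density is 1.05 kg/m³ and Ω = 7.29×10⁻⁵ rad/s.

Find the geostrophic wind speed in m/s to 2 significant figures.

Coriolis parameter at 64°N:
f = 2Ω sin φ = 2 × 7.29×10⁻⁵ × sin 64° = 1.31×10⁻⁴ s⁻¹
Component geostrophic relations (x east, y north):
u_g = −(1/(fρ)) ∂P/∂y,  v_g = (1/(fρ)) ∂P/∂x
u_g = −(3.5×10⁻³)/(1.31×10⁻⁴ × 1.05) = −25.4 m/s;  v_g = (−2.5×10⁻³)/(1.31×10⁻⁴ × 1.05) = −18.2 m/s
|V_g| = √(u_g² + v_g²) = 31.3 m/s

31 m/s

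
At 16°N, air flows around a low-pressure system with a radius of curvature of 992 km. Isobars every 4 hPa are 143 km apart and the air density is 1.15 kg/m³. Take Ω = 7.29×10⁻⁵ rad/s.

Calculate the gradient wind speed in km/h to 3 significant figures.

119 km/h

Coriolis parameter at 16°N:
f = 2Ω sin φ = 2 × 7.29×10⁻⁵ × sin 16° = 4.02×10⁻⁵ s⁻¹
Pressure gradient: |∂P/∂n| = 400 Pa / 143000 m = 2.80×10⁻³ Pa/m
Geostrophic speed: V_g = |∂P/∂n|/(fρ) = 2.80×10⁻³/(4.02×10⁻⁵ × 1.15) = 60.5 m/s
Around a low, centrifugal force acts outward with Coriolis, so pressure-gradient force balances both:
(1/ρ)|∂P/∂n| = fV + V²/R  →  V² + fR·V − fR·V_g = 0
With fR = 4.02×10⁻⁵ × 992×10³ m = 39.9 m/s:
V = [−fR + √((fR)² + 4 fR V_g)]/2 = [−39.9 + √(39.9² + 4×39.9×60.5)]/2 = 33.1 m/s
Subgeostrophic (V < V_g = 60.5 m/s), as expected around a low.
Converting: 33.1 m/s × 3.6 = 119 km/h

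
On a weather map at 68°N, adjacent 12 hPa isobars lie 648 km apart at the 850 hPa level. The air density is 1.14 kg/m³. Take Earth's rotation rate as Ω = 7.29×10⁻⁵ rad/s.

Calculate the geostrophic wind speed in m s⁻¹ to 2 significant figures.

Coriolis parameter at 68°N:
f = 2Ω sin φ = 2 × 7.29×10⁻⁵ × sin 68° = 1.35×10⁻⁴ s⁻¹
Pressure gradient: |∂P/∂n| = 1200 Pa / 648000 m = 1.85×10⁻³ Pa/m
Geostrophic balance (pressure-gradient force = Coriolis force):
V_g = (1/(fρ)) |∂P/∂n| = 1.85×10⁻³ / (1.35×10⁻⁴ × 1.14) = 12.0 m/s

12 m s⁻¹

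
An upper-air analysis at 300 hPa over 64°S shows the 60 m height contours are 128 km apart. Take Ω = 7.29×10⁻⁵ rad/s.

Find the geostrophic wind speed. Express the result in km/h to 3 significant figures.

126 km/h

Coriolis parameter at 64°S:
f = 2Ω sin φ = 2 × 7.29×10⁻⁵ × sin 64° = 1.31×10⁻⁴ s⁻¹
Height gradient: |∂Z/∂n| = 60 m / 128000 m = 4.69×10⁻⁴
On a pressure surface, geostrophic balance gives V_g = (g/f)|∂Z/∂n|:
V_g = 9.81 × 4.69×10⁻⁴ / 1.31×10⁻⁴ = 35.1 m/s
Converting: 35.1 m/s × 3.6 = 126 km/h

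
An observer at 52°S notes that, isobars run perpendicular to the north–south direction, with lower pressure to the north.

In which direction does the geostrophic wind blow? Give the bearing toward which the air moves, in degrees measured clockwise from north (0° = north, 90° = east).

270°

The pressure-gradient force points toward the north (bearing 000°).
Geostrophic balance: in the Southern Hemisphere the Coriolis force deflects motion to the left, so the geostrophic wind blows 90° to the left of the pressure-gradient force (low pressure on the right).
Rotating 000° by 90° counterclockwise gives 270° — the wind blows toward the west.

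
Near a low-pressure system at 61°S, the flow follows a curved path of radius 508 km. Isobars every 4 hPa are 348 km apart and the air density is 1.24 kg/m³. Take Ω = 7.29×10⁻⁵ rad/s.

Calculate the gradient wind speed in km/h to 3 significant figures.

Coriolis parameter at 61°S:
f = 2Ω sin φ = 2 × 7.29×10⁻⁵ × sin 61° = 1.28×10⁻⁴ s⁻¹
Pressure gradient: |∂P/∂n| = 400 Pa / 348000 m = 1.15×10⁻³ Pa/m
Geostrophic speed: V_g = |∂P/∂n|/(fρ) = 1.15×10⁻³/(1.28×10⁻⁴ × 1.24) = 7.27 m/s
Around a low, centrifugal force acts outward with Coriolis, so pressure-gradient force balances both:
(1/ρ)|∂P/∂n| = fV + V²/R  →  V² + fR·V − fR·V_g = 0
With fR = 1.28×10⁻⁴ × 508×10³ m = 64.8 m/s:
V = [−fR + √((fR)² + 4 fR V_g)]/2 = [−64.8 + √(64.8² + 4×64.8×7.27)]/2 = 6.6 m/s
Subgeostrophic (V < V_g = 7.27 m/s), as expected around a low.
Converting: 6.6 m/s × 3.6 = 23.8 km/h

23.8 km/h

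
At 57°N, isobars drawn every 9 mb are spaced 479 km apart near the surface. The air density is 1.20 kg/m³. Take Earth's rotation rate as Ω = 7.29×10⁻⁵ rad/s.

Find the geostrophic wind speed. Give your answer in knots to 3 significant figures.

Coriolis parameter at 57°N:
f = 2Ω sin φ = 2 × 7.29×10⁻⁵ × sin 57° = 1.22×10⁻⁴ s⁻¹
Pressure gradient: |∂P/∂n| = 900 Pa / 479000 m = 1.88×10⁻³ Pa/m
Geostrophic balance (pressure-gradient force = Coriolis force):
V_g = (1/(fρ)) |∂P/∂n| = 1.88×10⁻³ / (1.22×10⁻⁴ × 1.20) = 12.8 m/s
Converting: 12.8 m/s × 1.944 = 24.9 knots

24.9 knots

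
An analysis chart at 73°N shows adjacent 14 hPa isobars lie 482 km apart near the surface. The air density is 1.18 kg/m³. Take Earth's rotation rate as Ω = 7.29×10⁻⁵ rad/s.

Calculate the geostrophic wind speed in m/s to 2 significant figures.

Coriolis parameter at 73°N:
f = 2Ω sin φ = 2 × 7.29×10⁻⁵ × sin 73° = 1.39×10⁻⁴ s⁻¹
Pressure gradient: |∂P/∂n| = 1400 Pa / 482000 m = 2.90×10⁻³ Pa/m
Geostrophic balance (pressure-gradient force = Coriolis force):
V_g = (1/(fρ)) |∂P/∂n| = 2.90×10⁻³ / (1.39×10⁻⁴ × 1.18) = 17.7 m/s

18 m/s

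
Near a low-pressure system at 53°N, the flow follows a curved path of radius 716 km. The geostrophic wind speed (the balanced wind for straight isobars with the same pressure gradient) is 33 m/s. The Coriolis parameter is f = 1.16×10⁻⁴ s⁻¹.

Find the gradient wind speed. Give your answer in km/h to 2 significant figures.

Around a low, centrifugal force acts outward with Coriolis, so pressure-gradient force balances both:
(1/ρ)|∂P/∂n| = fV + V²/R  →  V² + fR·V − fR·V_g = 0
With fR = 1.16×10⁻⁴ × 716×10³ m = 83.1 m/s:
V = [−fR + √((fR)² + 4 fR V_g)]/2 = [−83.1 + √(83.1² + 4×83.1×33)]/2 = 25.3 m/s
Subgeostrophic (V < V_g = 33 m/s), as expected around a low.
Converting: 25.3 m/s × 3.6 = 91 km/h

91 km/h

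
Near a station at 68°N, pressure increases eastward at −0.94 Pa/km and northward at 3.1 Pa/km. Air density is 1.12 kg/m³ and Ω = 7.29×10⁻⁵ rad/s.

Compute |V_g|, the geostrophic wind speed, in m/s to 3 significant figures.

21.4 m/s

Coriolis parameter at 68°N:
f = 2Ω sin φ = 2 × 7.29×10⁻⁵ × sin 68° = 1.35×10⁻⁴ s⁻¹
Component geostrophic relations (x east, y north):
u_g = −(1/(fρ)) ∂P/∂y,  v_g = (1/(fρ)) ∂P/∂x
u_g = −(3.1×10⁻³)/(1.35×10⁻⁴ × 1.12) = −20.5 m/s;  v_g = (−0.94×10⁻³)/(1.35×10⁻⁴ × 1.12) = −6.21 m/s
|V_g| = √(u_g² + v_g²) = 21.4 m/s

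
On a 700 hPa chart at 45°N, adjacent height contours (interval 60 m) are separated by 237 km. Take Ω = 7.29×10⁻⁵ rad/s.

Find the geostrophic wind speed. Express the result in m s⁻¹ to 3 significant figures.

24.1 m s⁻¹

Coriolis parameter at 45°N:
f = 2Ω sin φ = 2 × 7.29×10⁻⁵ × sin 45° = 1.03×10⁻⁴ s⁻¹
Height gradient: |∂Z/∂n| = 60 m / 237000 m = 2.53×10⁻⁴
On a pressure surface, geostrophic balance gives V_g = (g/f)|∂Z/∂n|:
V_g = 9.81 × 2.53×10⁻⁴ / 1.03×10⁻⁴ = 24.1 m/s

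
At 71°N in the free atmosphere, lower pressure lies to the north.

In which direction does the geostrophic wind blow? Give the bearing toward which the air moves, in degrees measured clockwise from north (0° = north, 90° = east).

090°

The pressure-gradient force points toward the north (bearing 000°).
Geostrophic balance: in the Northern Hemisphere the Coriolis force deflects motion to the right, so the geostrophic wind blows 90° to the right of the pressure-gradient force (low pressure on the left).
Rotating 000° by 90° clockwise gives 090° — the wind blows toward the east.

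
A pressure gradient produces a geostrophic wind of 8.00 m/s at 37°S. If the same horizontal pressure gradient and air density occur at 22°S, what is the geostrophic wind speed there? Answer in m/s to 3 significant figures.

With the same pressure gradient and density, V_g ∝ 1/f ∝ 1/sin φ.
V₂ = V₁ · sin φ₁ / sin φ₂ = 8.00 × sin 37° / sin 22°
V₂ = 8.00 × 0.6018/0.3746 = 12.9 m/s

12.9 m/s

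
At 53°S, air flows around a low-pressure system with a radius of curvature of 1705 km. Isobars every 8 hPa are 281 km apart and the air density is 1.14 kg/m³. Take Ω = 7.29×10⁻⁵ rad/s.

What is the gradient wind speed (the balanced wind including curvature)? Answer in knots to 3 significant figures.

Coriolis parameter at 53°S:
f = 2Ω sin φ = 2 × 7.29×10⁻⁵ × sin 53° = 1.16×10⁻⁴ s⁻¹
Pressure gradient: |∂P/∂n| = 800 Pa / 281000 m = 2.85×10⁻³ Pa/m
Geostrophic speed: V_g = |∂P/∂n|/(fρ) = 2.85×10⁻³/(1.16×10⁻⁴ × 1.14) = 21.4 m/s
Around a low, centrifugal force acts outward with Coriolis, so pressure-gradient force balances both:
(1/ρ)|∂P/∂n| = fV + V²/R  →  V² + fR·V − fR·V_g = 0
With fR = 1.16×10⁻⁴ × 1705×10³ m = 199 m/s:
V = [−fR + √((fR)² + 4 fR V_g)]/2 = [−199 + √(199² + 4×199×21.4)]/2 = 19.5 m/s
Subgeostrophic (V < V_g = 21.4 m/s), as expected around a low.
Converting: 19.5 m/s × 1.944 = 38.0 knots

38.0 knots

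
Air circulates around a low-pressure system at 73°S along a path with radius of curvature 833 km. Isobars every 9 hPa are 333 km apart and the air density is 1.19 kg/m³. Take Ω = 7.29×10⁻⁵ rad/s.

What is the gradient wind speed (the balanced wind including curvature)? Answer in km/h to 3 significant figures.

52.1 km/h

Coriolis parameter at 73°S:
f = 2Ω sin φ = 2 × 7.29×10⁻⁵ × sin 73° = 1.39×10⁻⁴ s⁻¹
Pressure gradient: |∂P/∂n| = 900 Pa / 333000 m = 2.70×10⁻³ Pa/m
Geostrophic speed: V_g = |∂P/∂n|/(fρ) = 2.70×10⁻³/(1.39×10⁻⁴ × 1.19) = 16.3 m/s
Around a low, centrifugal force acts outward with Coriolis, so pressure-gradient force balances both:
(1/ρ)|∂P/∂n| = fV + V²/R  →  V² + fR·V − fR·V_g = 0
With fR = 1.39×10⁻⁴ × 833×10³ m = 116 m/s:
V = [−fR + √((fR)² + 4 fR V_g)]/2 = [−116 + √(116² + 4×116×16.3)]/2 = 14.5 m/s
Subgeostrophic (V < V_g = 16.3 m/s), as expected around a low.
Converting: 14.5 m/s × 3.6 = 52.1 km/h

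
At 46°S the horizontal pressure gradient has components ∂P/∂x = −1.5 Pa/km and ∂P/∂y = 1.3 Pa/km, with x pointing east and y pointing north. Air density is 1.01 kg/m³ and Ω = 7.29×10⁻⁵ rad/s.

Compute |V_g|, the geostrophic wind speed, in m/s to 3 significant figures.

18.7 m/s

Coriolis parameter at 46°S:
f = 2Ω sin φ = 2 × 7.29×10⁻⁵ × sin 46° = 1.05×10⁻⁴ s⁻¹
In the Southern Hemisphere f is negative: f = −1.05×10⁻⁴ s⁻¹.
Component geostrophic relations (x east, y north):
u_g = −(1/(fρ)) ∂P/∂y,  v_g = (1/(fρ)) ∂P/∂x
u_g = −(1.3×10⁻³)/(−1.05×10⁻⁴ × 1.01) = 12.3 m/s;  v_g = (−1.5×10⁻³)/(−1.05×10⁻⁴ × 1.01) = 14.2 m/s
|V_g| = √(u_g² + v_g²) = 18.7 m/s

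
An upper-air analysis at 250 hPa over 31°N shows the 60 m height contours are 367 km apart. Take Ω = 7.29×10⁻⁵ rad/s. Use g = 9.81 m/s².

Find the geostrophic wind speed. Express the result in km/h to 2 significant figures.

77 km/h

Coriolis parameter at 31°N:
f = 2Ω sin φ = 2 × 7.29×10⁻⁵ × sin 31° = 7.51×10⁻⁵ s⁻¹
Height gradient: |∂Z/∂n| = 60 m / 367000 m = 1.63×10⁻⁴
On a pressure surface, geostrophic balance gives V_g = (g/f)|∂Z/∂n|:
V_g = 9.81 × 1.63×10⁻⁴ / 7.51×10⁻⁵ = 21.4 m/s
Converting: 21.4 m/s × 3.6 = 77 km/h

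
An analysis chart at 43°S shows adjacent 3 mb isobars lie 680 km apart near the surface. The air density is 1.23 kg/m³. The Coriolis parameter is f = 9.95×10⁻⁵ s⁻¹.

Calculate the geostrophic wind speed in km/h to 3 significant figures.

Pressure gradient: |∂P/∂n| = 300 Pa / 680000 m = 4.41×10⁻⁴ Pa/m
Geostrophic balance (pressure-gradient force = Coriolis force):
V_g = (1/(fρ)) |∂P/∂n| = 4.41×10⁻⁴ / (9.95×10⁻⁵ × 1.23) = 3.60 m/s
Converting: 3.60 m/s × 3.6 = 13.0 km/h

13.0 km/h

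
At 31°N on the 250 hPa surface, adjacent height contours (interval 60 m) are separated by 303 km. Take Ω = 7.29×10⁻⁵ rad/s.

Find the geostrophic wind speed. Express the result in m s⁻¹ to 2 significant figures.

26 m s⁻¹

Coriolis parameter at 31°N:
f = 2Ω sin φ = 2 × 7.29×10⁻⁵ × sin 31° = 7.51×10⁻⁵ s⁻¹
Height gradient: |∂Z/∂n| = 60 m / 303000 m = 1.98×10⁻⁴
On a pressure surface, geostrophic balance gives V_g = (g/f)|∂Z/∂n|:
V_g = 9.81 × 1.98×10⁻⁴ / 7.51×10⁻⁵ = 25.9 m/s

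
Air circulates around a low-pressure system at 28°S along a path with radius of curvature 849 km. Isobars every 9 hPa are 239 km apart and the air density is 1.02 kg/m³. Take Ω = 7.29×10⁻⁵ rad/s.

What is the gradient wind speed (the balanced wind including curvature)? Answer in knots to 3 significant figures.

66.1 knots

Coriolis parameter at 28°S:
f = 2Ω sin φ = 2 × 7.29×10⁻⁵ × sin 28° = 6.84×10⁻⁵ s⁻¹
Pressure gradient: |∂P/∂n| = 900 Pa / 239000 m = 3.77×10⁻³ Pa/m
Geostrophic speed: V_g = |∂P/∂n|/(fρ) = 3.77×10⁻³/(6.84×10⁻⁵ × 1.02) = 53.9 m/s
Around a low, centrifugal force acts outward with Coriolis, so pressure-gradient force balances both:
(1/ρ)|∂P/∂n| = fV + V²/R  →  V² + fR·V − fR·V_g = 0
With fR = 6.84×10⁻⁵ × 849×10³ m = 58.1 m/s:
V = [−fR + √((fR)² + 4 fR V_g)]/2 = [−58.1 + √(58.1² + 4×58.1×53.9)]/2 = 34 m/s
Subgeostrophic (V < V_g = 53.9 m/s), as expected around a low.
Converting: 34 m/s × 1.944 = 66.1 knots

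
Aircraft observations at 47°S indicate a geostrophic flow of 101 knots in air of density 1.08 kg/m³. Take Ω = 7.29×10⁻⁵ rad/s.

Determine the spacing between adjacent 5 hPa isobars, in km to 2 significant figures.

Coriolis parameter at 47°S:
f = 2Ω sin φ = 2 × 7.29×10⁻⁵ × sin 47° = 1.07×10⁻⁴ s⁻¹
Wind speed in SI: 101 knots = 52.0 m/s
Geostrophic balance rearranged: |∂P/∂n| = f ρ V_g
|∂P/∂n| = 1.07×10⁻⁴ × 1.08 × 52.0 = 5.98×10⁻³ Pa/m
Isobar spacing: Δn = ΔP/|∂P/∂n| = 500 Pa / 5.98×10⁻³ Pa/m = 83561 m ≈ 84 km

84 km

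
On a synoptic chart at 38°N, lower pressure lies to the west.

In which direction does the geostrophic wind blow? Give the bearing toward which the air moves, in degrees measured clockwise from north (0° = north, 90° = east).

000°

The pressure-gradient force points toward the west (bearing 270°).
Geostrophic balance: in the Northern Hemisphere the Coriolis force deflects motion to the right, so the geostrophic wind blows 90° to the right of the pressure-gradient force (low pressure on the left).
Rotating 270° by 90° clockwise gives 000° — the wind blows toward the north.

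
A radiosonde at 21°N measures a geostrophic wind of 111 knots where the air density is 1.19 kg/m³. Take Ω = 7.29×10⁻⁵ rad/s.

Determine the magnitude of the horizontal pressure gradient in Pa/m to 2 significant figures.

Coriolis parameter at 21°N:
f = 2Ω sin φ = 2 × 7.29×10⁻⁵ × sin 21° = 5.23×10⁻⁵ s⁻¹
Wind speed in SI: 111 knots = 57.1 m/s
Geostrophic balance rearranged: |∂P/∂n| = f ρ V_g
|∂P/∂n| = 5.23×10⁻⁵ × 1.19 × 57.1 = 3.55×10⁻³ Pa/m

3.6×10⁻³ Pa/m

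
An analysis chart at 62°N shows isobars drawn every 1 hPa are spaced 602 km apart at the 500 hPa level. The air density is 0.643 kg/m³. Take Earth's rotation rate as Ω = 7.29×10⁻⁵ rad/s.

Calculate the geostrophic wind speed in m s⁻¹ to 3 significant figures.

2.01 m s⁻¹

Coriolis parameter at 62°N:
f = 2Ω sin φ = 2 × 7.29×10⁻⁵ × sin 62° = 1.29×10⁻⁴ s⁻¹
Pressure gradient: |∂P/∂n| = 100 Pa / 602000 m = 1.66×10⁻⁴ Pa/m
Geostrophic balance (pressure-gradient force = Coriolis force):
V_g = (1/(fρ)) |∂P/∂n| = 1.66×10⁻⁴ / (1.29×10⁻⁴ × 0.643) = 2.01 m/s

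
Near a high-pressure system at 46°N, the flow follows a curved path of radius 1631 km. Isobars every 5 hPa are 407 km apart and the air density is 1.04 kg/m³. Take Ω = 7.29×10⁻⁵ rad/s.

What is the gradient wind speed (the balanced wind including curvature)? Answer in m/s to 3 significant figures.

Coriolis parameter at 46°N:
f = 2Ω sin φ = 2 × 7.29×10⁻⁵ × sin 46° = 1.05×10⁻⁴ s⁻¹
Pressure gradient: |∂P/∂n| = 500 Pa / 407000 m = 1.23×10⁻³ Pa/m
Geostrophic speed: V_g = |∂P/∂n|/(fρ) = 1.23×10⁻³/(1.05×10⁻⁴ × 1.04) = 11.3 m/s
Around a high, pressure-gradient force acts outward with centrifugal, so Coriolis balances both:
fV = (1/ρ)|∂P/∂n| + V²/R  →  V² − fR·V + fR·V_g = 0
With fR = 1.05×10⁻⁴ × 1631×10³ m = 171 m/s:
V = [fR − √((fR)² − 4 fR V_g)]/2 = [171 − √(171² − 4×171×11.3)]/2 = 12.1 m/s
Supergeostrophic (V > V_g = 11.3 m/s), as expected around a high.

12.1 m/s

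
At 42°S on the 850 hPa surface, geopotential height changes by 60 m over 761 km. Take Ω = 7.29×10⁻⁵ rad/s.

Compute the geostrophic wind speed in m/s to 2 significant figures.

7.9 m/s

Coriolis parameter at 42°S:
f = 2Ω sin φ = 2 × 7.29×10⁻⁵ × sin 42° = 9.76×10⁻⁵ s⁻¹
Height gradient: |∂Z/∂n| = 60 m / 761000 m = 7.88×10⁻⁵
On a pressure surface, geostrophic balance gives V_g = (g/f)|∂Z/∂n|:
V_g = 9.81 × 7.88×10⁻⁵ / 9.76×10⁻⁵ = 7.93 m/s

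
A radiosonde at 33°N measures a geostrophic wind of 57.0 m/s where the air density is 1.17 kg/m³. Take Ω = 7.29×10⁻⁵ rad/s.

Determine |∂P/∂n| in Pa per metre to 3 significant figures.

5.30×10⁻³ Pa/m

Coriolis parameter at 33°N:
f = 2Ω sin φ = 2 × 7.29×10⁻⁵ × sin 33° = 7.94×10⁻⁵ s⁻¹
Geostrophic balance rearranged: |∂P/∂n| = f ρ V_g
|∂P/∂n| = 7.94×10⁻⁵ × 1.17 × 57.0 = 5.30×10⁻³ Pa/m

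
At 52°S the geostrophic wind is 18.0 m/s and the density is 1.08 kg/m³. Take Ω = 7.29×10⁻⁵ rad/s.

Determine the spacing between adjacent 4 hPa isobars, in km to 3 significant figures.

179 km

Coriolis parameter at 52°S:
f = 2Ω sin φ = 2 × 7.29×10⁻⁵ × sin 52° = 1.15×10⁻⁴ s⁻¹
Geostrophic balance rearranged: |∂P/∂n| = f ρ V_g
|∂P/∂n| = 1.15×10⁻⁴ × 1.08 × 18.0 = 2.23×10⁻³ Pa/m
Isobar spacing: Δn = ΔP/|∂P/∂n| = 400 Pa / 2.23×10⁻³ Pa/m = 179091 m ≈ 179 km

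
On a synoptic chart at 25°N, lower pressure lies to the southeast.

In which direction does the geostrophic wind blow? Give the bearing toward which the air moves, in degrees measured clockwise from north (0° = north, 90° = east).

The pressure-gradient force points toward the southeast (bearing 135°).
Geostrophic balance: in the Northern Hemisphere the Coriolis force deflects motion to the right, so the geostrophic wind blows 90° to the right of the pressure-gradient force (low pressure on the left).
Rotating 135° by 90° clockwise gives 225° — the wind blows toward the southwest.

225°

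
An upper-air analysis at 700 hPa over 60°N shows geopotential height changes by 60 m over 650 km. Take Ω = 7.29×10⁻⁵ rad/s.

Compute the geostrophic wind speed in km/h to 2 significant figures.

Coriolis parameter at 60°N:
f = 2Ω sin φ = 2 × 7.29×10⁻⁵ × sin 60° = 1.26×10⁻⁴ s⁻¹
Height gradient: |∂Z/∂n| = 60 m / 650000 m = 9.23×10⁻⁵
On a pressure surface, geostrophic balance gives V_g = (g/f)|∂Z/∂n|:
V_g = 9.81 × 9.23×10⁻⁵ / 1.26×10⁻⁴ = 7.17 m/s
Converting: 7.17 m/s × 3.6 = 26 km/h

26 km/h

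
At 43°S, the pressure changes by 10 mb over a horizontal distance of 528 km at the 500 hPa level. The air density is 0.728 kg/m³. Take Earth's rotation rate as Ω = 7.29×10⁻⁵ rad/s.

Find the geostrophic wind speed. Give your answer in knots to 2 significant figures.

51 knots

Coriolis parameter at 43°S:
f = 2Ω sin φ = 2 × 7.29×10⁻⁵ × sin 43° = 9.94×10⁻⁵ s⁻¹
Pressure gradient: |∂P/∂n| = 1000 Pa / 528000 m = 1.89×10⁻³ Pa/m
Geostrophic balance (pressure-gradient force = Coriolis force):
V_g = (1/(fρ)) |∂P/∂n| = 1.89×10⁻³ / (9.94×10⁻⁵ × 0.728) = 26.2 m/s
Converting: 26.2 m/s × 1.944 = 51 knots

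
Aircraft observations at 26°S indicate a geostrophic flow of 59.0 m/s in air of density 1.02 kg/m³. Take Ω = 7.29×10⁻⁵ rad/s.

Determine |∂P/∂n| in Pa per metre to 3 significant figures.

3.85×10⁻³ Pa/m

Coriolis parameter at 26°S:
f = 2Ω sin φ = 2 × 7.29×10⁻⁵ × sin 26° = 6.39×10⁻⁵ s⁻¹
Geostrophic balance rearranged: |∂P/∂n| = f ρ V_g
|∂P/∂n| = 6.39×10⁻⁵ × 1.02 × 59.0 = 3.85×10⁻³ Pa/m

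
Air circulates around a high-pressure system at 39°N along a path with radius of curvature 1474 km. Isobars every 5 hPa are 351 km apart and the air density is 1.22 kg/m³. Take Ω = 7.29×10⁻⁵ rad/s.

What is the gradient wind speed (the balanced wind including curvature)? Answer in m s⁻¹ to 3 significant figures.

Coriolis parameter at 39°N:
f = 2Ω sin φ = 2 × 7.29×10⁻⁵ × sin 39° = 9.18×10⁻⁵ s⁻¹
Pressure gradient: |∂P/∂n| = 500 Pa / 351000 m = 1.42×10⁻³ Pa/m
Geostrophic speed: V_g = |∂P/∂n|/(fρ) = 1.42×10⁻³/(9.18×10⁻⁵ × 1.22) = 12.7 m/s
Around a high, pressure-gradient force acts outward with centrifugal, so Coriolis balances both:
fV = (1/ρ)|∂P/∂n| + V²/R  →  V² − fR·V + fR·V_g = 0
With fR = 9.18×10⁻⁵ × 1474×10³ m = 135 m/s:
V = [fR − √((fR)² − 4 fR V_g)]/2 = [135 − √(135² − 4×135×12.7)]/2 = 14.2 m/s
Supergeostrophic (V > V_g = 12.7 m/s), as expected around a high.

14.2 m s⁻¹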